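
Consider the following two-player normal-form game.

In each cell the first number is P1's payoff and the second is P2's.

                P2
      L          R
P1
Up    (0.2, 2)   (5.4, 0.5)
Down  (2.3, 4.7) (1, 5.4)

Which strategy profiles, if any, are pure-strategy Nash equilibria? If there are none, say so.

For each strategy profile, look for a profitable unilateral deviation.
(Up, L): P1 can switch to Down (0.2 → 2.3). Not NE.
(Up, R): P2 can switch to L (0.5 → 2). Not NE.
(Down, L): P2 can switch to R (4.7 → 5.4). Not NE.
(Down, R): P1 can switch to Up (1 → 5.4). Not NE.

There is no pure-strategy Nash equilibrium.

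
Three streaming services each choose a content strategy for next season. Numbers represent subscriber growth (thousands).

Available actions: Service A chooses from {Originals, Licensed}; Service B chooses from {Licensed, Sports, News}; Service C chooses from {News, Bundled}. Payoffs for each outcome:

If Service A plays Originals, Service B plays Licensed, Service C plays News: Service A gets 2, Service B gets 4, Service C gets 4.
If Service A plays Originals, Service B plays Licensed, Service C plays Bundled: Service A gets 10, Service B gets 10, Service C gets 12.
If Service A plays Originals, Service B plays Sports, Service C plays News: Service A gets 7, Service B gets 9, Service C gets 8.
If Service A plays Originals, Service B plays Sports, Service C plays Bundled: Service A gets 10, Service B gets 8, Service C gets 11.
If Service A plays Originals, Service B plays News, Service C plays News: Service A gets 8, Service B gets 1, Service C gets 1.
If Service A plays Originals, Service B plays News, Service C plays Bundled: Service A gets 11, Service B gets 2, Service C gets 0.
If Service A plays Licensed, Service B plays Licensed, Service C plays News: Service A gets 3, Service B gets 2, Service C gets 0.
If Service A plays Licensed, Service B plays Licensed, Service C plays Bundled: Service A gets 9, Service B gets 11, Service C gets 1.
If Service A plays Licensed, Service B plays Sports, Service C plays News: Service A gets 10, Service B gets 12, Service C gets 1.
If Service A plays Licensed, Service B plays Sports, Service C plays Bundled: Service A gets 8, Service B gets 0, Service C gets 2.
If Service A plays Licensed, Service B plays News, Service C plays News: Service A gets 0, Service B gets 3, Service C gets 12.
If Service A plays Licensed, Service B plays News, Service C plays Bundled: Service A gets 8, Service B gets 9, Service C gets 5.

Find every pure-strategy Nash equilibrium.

Pure NE: (Originals, Licensed, Bundled)

Service A against (Licensed, News): payoffs 2, 3 → best response Licensed.
Service A against (Licensed, Bundled): payoffs 10, 9 → best response Originals.
Service A against (Sports, News): payoffs 7, 10 → best response Licensed.
Service A against (Sports, Bundled): payoffs 10, 8 → best response Originals.
Service A against (News, News): payoffs 8, 0 → best response Originals.
Service A against (News, Bundled): payoffs 11, 8 → best response Originals.
Service B against (Originals, News): payoffs 4, 9, 1 → best response Sports.
Service B against (Originals, Bundled): payoffs 10, 8, 2 → best response Licensed.
Service B against (Licensed, News): payoffs 2, 12, 3 → best response Sports.
Service B against (Licensed, Bundled): payoffs 11, 0, 9 → best response Licensed.
Service C against (Originals, Licensed): payoffs 4, 12 → best response Bundled.
Service C against (Originals, Sports): payoffs 8, 11 → best response Bundled.
Service C against (Originals, News): payoffs 1, 0 → best response News.
Service C against (Licensed, Licensed): payoffs 0, 1 → best response Bundled.
Service C against (Licensed, Sports): payoffs 1, 2 → best response Bundled.
Service C against (Licensed, News): payoffs 12, 5 → best response News.
Mutual best responses: (Originals, Licensed, Bundled).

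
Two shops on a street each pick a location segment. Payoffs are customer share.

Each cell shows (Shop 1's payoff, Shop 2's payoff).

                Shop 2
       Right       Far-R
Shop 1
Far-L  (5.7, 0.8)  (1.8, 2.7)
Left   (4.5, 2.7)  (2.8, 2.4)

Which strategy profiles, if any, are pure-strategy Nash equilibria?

For each strategy profile, look for a profitable unilateral deviation.
(Far-L, Right): Shop 2 can switch to Far-R (0.8 → 2.7). Not NE.
(Far-L, Far-R): Shop 1 can switch to Left (1.8 → 2.8). Not NE.
(Left, Right): Shop 1 can switch to Far-L (4.5 → 5.7). Not NE.
(Left, Far-R): Shop 2 can switch to Right (2.4 → 2.7). Not NE.

No pure-strategy Nash equilibrium.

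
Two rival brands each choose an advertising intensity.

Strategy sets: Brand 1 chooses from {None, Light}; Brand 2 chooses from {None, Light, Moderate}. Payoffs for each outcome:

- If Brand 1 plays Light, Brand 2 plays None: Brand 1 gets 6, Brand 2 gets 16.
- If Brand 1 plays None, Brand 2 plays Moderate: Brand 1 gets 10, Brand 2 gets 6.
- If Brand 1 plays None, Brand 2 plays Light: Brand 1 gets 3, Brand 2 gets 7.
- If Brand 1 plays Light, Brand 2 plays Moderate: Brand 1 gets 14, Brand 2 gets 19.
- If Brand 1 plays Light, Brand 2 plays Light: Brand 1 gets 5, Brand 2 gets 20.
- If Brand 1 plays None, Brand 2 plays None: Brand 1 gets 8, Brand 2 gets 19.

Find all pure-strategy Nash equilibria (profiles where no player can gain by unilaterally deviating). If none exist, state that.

(None, None): Brand 1 gets 8, best alternative 6; Brand 2 gets 19, best alternative 7. No profitable deviation — NE.
(None, Light): Brand 1 can switch to Light (3 → 5). Not NE.
(None, Moderate): Brand 1 can switch to Light (10 → 14). Not NE.
(Light, None): Brand 1 can switch to None (6 → 8). Not NE.
(Light, Light): Brand 1 gets 5, best alternative 3; Brand 2 gets 20, best alternative 19. No profitable deviation — NE.
(Light, Moderate): Brand 2 can switch to Light (19 → 20). Not NE.

Pure-strategy Nash equilibria: (None, None), (Light, Light)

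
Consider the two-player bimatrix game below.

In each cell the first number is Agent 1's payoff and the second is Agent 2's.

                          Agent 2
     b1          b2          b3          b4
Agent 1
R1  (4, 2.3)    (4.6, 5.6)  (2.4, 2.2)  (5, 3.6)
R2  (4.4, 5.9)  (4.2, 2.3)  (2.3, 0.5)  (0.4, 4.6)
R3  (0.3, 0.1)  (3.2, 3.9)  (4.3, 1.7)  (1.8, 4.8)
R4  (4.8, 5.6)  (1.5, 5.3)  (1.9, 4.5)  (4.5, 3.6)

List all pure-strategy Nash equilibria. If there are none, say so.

Agent 1 against b1: payoffs 4, 4.4, 0.3, 4.8 → best response R4.
Agent 1 against b2: payoffs 4.6, 4.2, 3.2, 1.5 → best response R1.
Agent 1 against b3: payoffs 2.4, 2.3, 4.3, 1.9 → best response R3.
Agent 1 against b4: payoffs 5, 0.4, 1.8, 4.5 → best response R1.
Agent 2 against R1: payoffs 2.3, 5.6, 2.2, 3.6 → best response b2.
Agent 2 against R2: payoffs 5.9, 2.3, 0.5, 4.6 → best response b1.
Agent 2 against R3: payoffs 0.1, 3.9, 1.7, 4.8 → best response b4.
Agent 2 against R4: payoffs 5.6, 5.3, 4.5, 3.6 → best response b1.
Mutual best responses: (R1, b2); (R4, b1).

(R1, b2) and (R4, b1)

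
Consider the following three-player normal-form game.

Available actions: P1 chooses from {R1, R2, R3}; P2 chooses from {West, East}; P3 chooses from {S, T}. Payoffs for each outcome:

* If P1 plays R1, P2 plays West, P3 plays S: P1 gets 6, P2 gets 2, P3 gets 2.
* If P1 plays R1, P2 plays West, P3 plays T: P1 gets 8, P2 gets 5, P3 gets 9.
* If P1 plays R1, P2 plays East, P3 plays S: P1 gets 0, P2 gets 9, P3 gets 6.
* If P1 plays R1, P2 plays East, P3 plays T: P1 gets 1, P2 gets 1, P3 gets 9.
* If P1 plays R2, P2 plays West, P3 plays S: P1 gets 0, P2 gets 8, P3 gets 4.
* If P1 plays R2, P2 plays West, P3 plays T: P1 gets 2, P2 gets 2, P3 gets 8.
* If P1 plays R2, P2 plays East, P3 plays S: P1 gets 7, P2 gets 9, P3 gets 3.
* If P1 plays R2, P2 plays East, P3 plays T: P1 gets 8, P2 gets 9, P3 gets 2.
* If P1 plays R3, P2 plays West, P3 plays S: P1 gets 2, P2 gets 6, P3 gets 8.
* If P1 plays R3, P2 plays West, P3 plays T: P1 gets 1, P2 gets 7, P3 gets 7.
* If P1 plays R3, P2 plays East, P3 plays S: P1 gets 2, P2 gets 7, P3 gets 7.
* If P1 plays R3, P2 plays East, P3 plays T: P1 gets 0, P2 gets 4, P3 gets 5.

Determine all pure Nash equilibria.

The pure Nash equilibria are (R1, West, T) and (R2, East, S).

P1 against (West, S): payoffs 6, 0, 2 → best response R1.
P1 against (West, T): payoffs 8, 2, 1 → best response R1.
P1 against (East, S): payoffs 0, 7, 2 → best response R2.
P1 against (East, T): payoffs 1, 8, 0 → best response R2.
P2 against (R1, S): payoffs 2, 9 → best response East.
P2 against (R1, T): payoffs 5, 1 → best response West.
P2 against (R2, S): payoffs 8, 9 → best response East.
P2 against (R2, T): payoffs 2, 9 → best response East.
P2 against (R3, S): payoffs 6, 7 → best response East.
P2 against (R3, T): payoffs 7, 4 → best response West.
P3 against (R1, West): payoffs 2, 9 → best response T.
P3 against (R1, East): payoffs 6, 9 → best response T.
P3 against (R2, West): payoffs 4, 8 → best response T.
P3 against (R2, East): payoffs 3, 2 → best response S.
P3 against (R3, West): payoffs 8, 7 → best response S.
P3 against (R3, East): payoffs 7, 5 → best response S.
Mutual best responses: (R1, West, T); (R2, East, S).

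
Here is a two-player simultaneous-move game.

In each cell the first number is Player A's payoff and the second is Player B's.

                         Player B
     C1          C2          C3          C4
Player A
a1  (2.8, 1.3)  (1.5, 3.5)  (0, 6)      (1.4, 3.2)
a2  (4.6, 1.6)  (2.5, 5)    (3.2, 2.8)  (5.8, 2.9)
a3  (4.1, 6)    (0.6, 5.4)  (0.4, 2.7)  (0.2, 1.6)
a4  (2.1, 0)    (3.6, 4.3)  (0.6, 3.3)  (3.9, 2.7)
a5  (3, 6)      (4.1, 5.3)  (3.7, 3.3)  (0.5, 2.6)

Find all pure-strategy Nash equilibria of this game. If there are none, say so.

For each player, find the best response to each opponent profile; mutual best responses are the pure NE.
Player A against C1: payoffs 2.8, 4.6, 4.1, 2.1, 3 → best response a2.
Player A against C2: payoffs 1.5, 2.5, 0.6, 3.6, 4.1 → best response a5.
Player A against C3: payoffs 0, 3.2, 0.4, 0.6, 3.7 → best response a5.
Player A against C4: payoffs 1.4, 5.8, 0.2, 3.9, 0.5 → best response a2.
Player B against a1: payoffs 1.3, 3.5, 6, 3.2 → best response C3.
Player B against a2: payoffs 1.6, 5, 2.8, 2.9 → best response C2.
Player B against a3: payoffs 6, 5.4, 2.7, 1.6 → best response C1.
Player B against a4: payoffs 0, 4.3, 3.3, 2.7 → best response C2.
Player B against a5: payoffs 6, 5.3, 3.3, 2.6 → best response C1.
No profile is a mutual best response for all players.

No pure-strategy Nash equilibrium.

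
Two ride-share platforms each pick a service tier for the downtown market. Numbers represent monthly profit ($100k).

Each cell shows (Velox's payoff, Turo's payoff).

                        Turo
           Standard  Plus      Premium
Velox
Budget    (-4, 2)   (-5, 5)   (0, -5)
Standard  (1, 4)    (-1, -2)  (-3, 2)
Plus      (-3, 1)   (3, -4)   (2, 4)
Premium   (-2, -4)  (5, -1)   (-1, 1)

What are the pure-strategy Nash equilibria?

Velox against Standard: payoffs -4, 1, -3, -2 → best response Standard.
Velox against Plus: payoffs -5, -1, 3, 5 → best response Premium.
Velox against Premium: payoffs 0, -3, 2, -1 → best response Plus.
Turo against Budget: payoffs 2, 5, -5 → best response Plus.
Turo against Standard: payoffs 4, -2, 2 → best response Standard.
Turo against Plus: payoffs 1, -4, 4 → best response Premium.
Turo against Premium: payoffs -4, -1, 1 → best response Premium.
Mutual best responses: (Standard, Standard); (Plus, Premium).

The pure Nash equilibria are (Standard, Standard); (Plus, Premium).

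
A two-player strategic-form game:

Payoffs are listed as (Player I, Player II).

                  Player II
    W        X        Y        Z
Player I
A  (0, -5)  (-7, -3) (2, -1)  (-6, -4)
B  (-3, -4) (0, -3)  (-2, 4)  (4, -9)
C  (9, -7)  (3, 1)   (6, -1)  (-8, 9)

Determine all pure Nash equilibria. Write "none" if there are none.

For each player, find the best response to each opponent profile; mutual best responses are the pure NE.
Player I against W: payoffs 0, -3, 9 → best response C.
Player I against X: payoffs -7, 0, 3 → best response C.
Player I against Y: payoffs 2, -2, 6 → best response C.
Player I against Z: payoffs -6, 4, -8 → best response B.
Player II against A: payoffs -5, -3, -1, -4 → best response Y.
Player II against B: payoffs -4, -3, 4, -9 → best response Y.
Player II against C: payoffs -7, 1, -1, 9 → best response Z.
No profile is a mutual best response for all players.

There is no pure-strategy Nash equilibrium.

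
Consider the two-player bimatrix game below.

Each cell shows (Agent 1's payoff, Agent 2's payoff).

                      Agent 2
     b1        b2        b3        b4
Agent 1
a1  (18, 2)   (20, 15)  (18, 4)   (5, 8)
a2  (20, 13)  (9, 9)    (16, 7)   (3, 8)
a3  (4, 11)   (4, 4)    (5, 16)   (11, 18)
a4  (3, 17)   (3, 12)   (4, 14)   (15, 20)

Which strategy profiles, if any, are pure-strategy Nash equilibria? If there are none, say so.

(a1, b2); (a2, b1); (a4, b4)

(a1, b1): Agent 1 can switch to a2 (18 → 20). Not NE.
(a1, b2): Agent 1 gets 20, best alternative 9; Agent 2 gets 15, best alternative 8. No profitable deviation — NE.
(a1, b3): Agent 2 can switch to b2 (4 → 15). Not NE.
(a1, b4): Agent 1 can switch to a3 (5 → 11). Not NE.
(a2, b1): Agent 1 gets 20, best alternative 18; Agent 2 gets 13, best alternative 9. No profitable deviation — NE.
(a2, b2): Agent 1 can switch to a1 (9 → 20). Not NE.
(a2, b3): Agent 1 can switch to a1 (16 → 18). Not NE.
(a2, b4): Agent 1 can switch to a1 (3 → 5). Not NE.
(a3, b1): Agent 1 can switch to a1 (4 → 18). Not NE.
(a3, b2): Agent 1 can switch to a1 (4 → 20). Not NE.
(a4, b4): Agent 1 gets 15, best alternative 11; Agent 2 gets 20, best alternative 17. No profitable deviation — NE.
(The remaining 5 profiles each have a profitable deviation by the same check.)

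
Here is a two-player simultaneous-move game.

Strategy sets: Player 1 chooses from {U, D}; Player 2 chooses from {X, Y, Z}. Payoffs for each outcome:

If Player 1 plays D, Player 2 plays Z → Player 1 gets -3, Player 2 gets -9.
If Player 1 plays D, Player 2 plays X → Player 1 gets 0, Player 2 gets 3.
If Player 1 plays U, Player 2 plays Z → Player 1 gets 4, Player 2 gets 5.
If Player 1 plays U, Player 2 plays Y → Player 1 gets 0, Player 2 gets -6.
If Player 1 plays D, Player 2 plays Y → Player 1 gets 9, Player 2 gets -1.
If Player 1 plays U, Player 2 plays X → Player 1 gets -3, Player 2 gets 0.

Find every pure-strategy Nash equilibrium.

Player 1 against X: payoffs -3, 0 → best response D.
Player 1 against Y: payoffs 0, 9 → best response D.
Player 1 against Z: payoffs 4, -3 → best response U.
Player 2 against U: payoffs 0, -6, 5 → best response Z.
Player 2 against D: payoffs 3, -1, -9 → best response X.
Mutual best responses: (U, Z); (D, X).

The pure Nash equilibria are (U, Z); (D, X).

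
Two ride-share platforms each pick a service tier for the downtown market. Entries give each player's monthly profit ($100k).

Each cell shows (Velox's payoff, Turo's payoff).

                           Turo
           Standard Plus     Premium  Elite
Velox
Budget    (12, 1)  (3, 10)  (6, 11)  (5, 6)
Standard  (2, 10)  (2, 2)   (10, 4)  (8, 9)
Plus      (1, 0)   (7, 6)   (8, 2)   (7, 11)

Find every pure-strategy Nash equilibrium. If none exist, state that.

none

Mark each player's best response to every combination of opponents' strategies; a profile where every player is best-responding is a pure Nash equilibrium.
Velox against Standard: payoffs 12, 2, 1 → best response Budget.
Velox against Plus: payoffs 3, 2, 7 → best response Plus.
Velox against Premium: payoffs 6, 10, 8 → best response Standard.
Velox against Elite: payoffs 5, 8, 7 → best response Standard.
Turo against Budget: payoffs 1, 10, 11, 6 → best response Premium.
Turo against Standard: payoffs 10, 2, 4, 9 → best response Standard.
Turo against Plus: payoffs 0, 6, 2, 11 → best response Elite.
No profile is a mutual best response for all players.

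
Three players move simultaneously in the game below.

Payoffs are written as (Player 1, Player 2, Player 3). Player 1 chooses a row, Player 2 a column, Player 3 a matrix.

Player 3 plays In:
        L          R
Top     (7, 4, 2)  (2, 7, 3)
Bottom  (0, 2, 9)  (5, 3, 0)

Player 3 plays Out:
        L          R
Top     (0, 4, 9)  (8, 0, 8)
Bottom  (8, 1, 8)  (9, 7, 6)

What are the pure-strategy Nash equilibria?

For each player, find the best response to each opponent profile; mutual best responses are the pure NE.
Player 1 against (L, In): payoffs 7, 0 → best response Top.
Player 1 against (L, Out): payoffs 0, 8 → best response Bottom.
Player 1 against (R, In): payoffs 2, 5 → best response Bottom.
Player 1 against (R, Out): payoffs 8, 9 → best response Bottom.
Player 2 against (Top, In): payoffs 4, 7 → best response R.
Player 2 against (Top, Out): payoffs 4, 0 → best response L.
Player 2 against (Bottom, In): payoffs 2, 3 → best response R.
Player 2 against (Bottom, Out): payoffs 1, 7 → best response R.
Player 3 against (Top, L): payoffs 2, 9 → best response Out.
Player 3 against (Top, R): payoffs 3, 8 → best response Out.
Player 3 against (Bottom, L): payoffs 9, 8 → best response In.
Player 3 against (Bottom, R): payoffs 0, 6 → best response Out.
Mutual best responses: (Bottom, R, Out).

The unique pure-strategy Nash equilibrium is (Bottom, R, Out).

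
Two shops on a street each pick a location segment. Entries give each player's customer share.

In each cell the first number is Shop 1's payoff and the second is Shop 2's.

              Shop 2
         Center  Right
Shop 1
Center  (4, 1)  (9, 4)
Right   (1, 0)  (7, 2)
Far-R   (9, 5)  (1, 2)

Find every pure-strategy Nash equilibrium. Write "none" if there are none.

Shop 1 against Center: payoffs 4, 1, 9 → best response Far-R.
Shop 1 against Right: payoffs 9, 7, 1 → best response Center.
Shop 2 against Center: payoffs 1, 4 → best response Right.
Shop 2 against Right: payoffs 0, 2 → best response Right.
Shop 2 against Far-R: payoffs 5, 2 → best response Center.
Mutual best responses: (Center, Right); (Far-R, Center).

The pure Nash equilibria are (Center, Right) and (Far-R, Center).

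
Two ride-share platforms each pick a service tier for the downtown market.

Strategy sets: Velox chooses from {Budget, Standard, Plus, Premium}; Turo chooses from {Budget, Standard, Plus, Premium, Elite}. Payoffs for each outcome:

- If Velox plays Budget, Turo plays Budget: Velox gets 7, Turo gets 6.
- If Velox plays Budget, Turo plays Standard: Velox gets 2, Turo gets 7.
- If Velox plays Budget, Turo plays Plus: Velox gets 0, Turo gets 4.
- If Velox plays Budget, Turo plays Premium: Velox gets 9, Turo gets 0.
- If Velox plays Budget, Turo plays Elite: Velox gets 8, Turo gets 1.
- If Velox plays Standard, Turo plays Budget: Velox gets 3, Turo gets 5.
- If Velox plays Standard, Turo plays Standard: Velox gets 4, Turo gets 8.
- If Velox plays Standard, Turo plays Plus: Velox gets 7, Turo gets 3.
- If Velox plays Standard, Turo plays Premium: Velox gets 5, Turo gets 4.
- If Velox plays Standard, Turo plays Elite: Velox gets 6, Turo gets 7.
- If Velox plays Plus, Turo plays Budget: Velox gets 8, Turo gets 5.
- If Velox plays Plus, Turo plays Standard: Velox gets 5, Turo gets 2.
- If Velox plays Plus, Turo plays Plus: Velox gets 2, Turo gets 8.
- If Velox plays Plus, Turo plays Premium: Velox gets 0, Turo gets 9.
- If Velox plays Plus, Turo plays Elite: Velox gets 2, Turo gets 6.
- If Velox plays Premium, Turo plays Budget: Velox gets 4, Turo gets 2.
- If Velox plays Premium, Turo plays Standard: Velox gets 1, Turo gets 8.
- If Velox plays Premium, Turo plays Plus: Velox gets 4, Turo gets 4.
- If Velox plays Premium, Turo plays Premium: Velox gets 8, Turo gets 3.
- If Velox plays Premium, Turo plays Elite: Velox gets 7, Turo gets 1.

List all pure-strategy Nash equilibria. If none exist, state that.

Velox against Budget: payoffs 7, 3, 8, 4 → best response Plus.
Velox against Standard: payoffs 2, 4, 5, 1 → best response Plus.
Velox against Plus: payoffs 0, 7, 2, 4 → best response Standard.
Velox against Premium: payoffs 9, 5, 0, 8 → best response Budget.
Velox against Elite: payoffs 8, 6, 2, 7 → best response Budget.
Turo against Budget: payoffs 6, 7, 4, 0, 1 → best response Standard.
Turo against Standard: payoffs 5, 8, 3, 4, 7 → best response Standard.
Turo against Plus: payoffs 5, 2, 8, 9, 6 → best response Premium.
Turo against Premium: payoffs 2, 8, 4, 3, 1 → best response Standard.
No profile is a mutual best response for all players.

none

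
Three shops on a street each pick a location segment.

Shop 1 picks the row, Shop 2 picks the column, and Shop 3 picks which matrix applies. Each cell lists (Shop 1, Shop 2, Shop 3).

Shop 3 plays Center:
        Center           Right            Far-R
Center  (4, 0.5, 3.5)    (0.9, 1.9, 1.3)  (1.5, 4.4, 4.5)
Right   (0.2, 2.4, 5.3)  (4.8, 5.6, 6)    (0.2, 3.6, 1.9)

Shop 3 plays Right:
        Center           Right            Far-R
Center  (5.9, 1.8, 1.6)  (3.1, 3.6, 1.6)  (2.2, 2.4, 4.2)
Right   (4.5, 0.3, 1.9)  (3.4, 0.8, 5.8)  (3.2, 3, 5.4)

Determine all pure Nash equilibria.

(Center, Far-R, Center), (Right, Right, Center), (Right, Far-R, Right)

(Center, Center, Center): Shop 2 can switch to Right (0.5 → 1.9). Not NE.
(Center, Center, Right): Shop 2 can switch to Right (1.8 → 3.6). Not NE.
(Center, Right, Center): Shop 1 can switch to Right (0.9 → 4.8). Not NE.
(Center, Right, Right): Shop 1 can switch to Right (3.1 → 3.4). Not NE.
(Center, Far-R, Center): Shop 1 gets 1.5, best alternative 0.2; Shop 2 gets 4.4, best alternative 1.9; Shop 3 gets 4.5, best alternative 4.2. No profitable deviation — NE.
(Center, Far-R, Right): Shop 1 can switch to Right (2.2 → 3.2). Not NE.
(Right, Center, Center): Shop 1 can switch to Center (0.2 → 4). Not NE.
(Right, Right, Center): Shop 1 gets 4.8, best alternative 0.9; Shop 2 gets 5.6, best alternative 3.6; Shop 3 gets 6, best alternative 5.8. No profitable deviation — NE.
(Right, Far-R, Right): Shop 1 gets 3.2, best alternative 2.2; Shop 2 gets 3, best alternative 0.8; Shop 3 gets 5.4, best alternative 1.9. No profitable deviation — NE.
(The remaining 3 profiles each have a profitable deviation by the same check.)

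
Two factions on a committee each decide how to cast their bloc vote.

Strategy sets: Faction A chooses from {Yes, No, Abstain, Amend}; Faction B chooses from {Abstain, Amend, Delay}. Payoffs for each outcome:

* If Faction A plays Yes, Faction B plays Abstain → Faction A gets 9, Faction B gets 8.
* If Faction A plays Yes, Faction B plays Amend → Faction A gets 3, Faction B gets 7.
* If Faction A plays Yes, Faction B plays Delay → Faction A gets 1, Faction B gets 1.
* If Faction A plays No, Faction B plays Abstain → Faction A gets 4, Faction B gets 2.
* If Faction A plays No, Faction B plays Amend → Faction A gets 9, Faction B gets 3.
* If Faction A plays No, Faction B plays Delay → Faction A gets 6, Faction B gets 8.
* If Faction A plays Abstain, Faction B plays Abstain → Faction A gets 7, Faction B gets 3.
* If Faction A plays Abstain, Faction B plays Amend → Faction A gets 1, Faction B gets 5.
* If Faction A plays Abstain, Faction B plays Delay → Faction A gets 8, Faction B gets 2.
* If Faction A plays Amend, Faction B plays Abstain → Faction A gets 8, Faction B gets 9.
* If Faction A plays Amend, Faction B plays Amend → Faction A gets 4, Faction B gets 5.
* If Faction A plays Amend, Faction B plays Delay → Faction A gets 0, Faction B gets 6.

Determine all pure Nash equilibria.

For each player, find the best response to each opponent profile; mutual best responses are the pure NE.
Faction A against Abstain: payoffs 9, 4, 7, 8 → best response Yes.
Faction A against Amend: payoffs 3, 9, 1, 4 → best response No.
Faction A against Delay: payoffs 1, 6, 8, 0 → best response Abstain.
Faction B against Yes: payoffs 8, 7, 1 → best response Abstain.
Faction B against No: payoffs 2, 3, 8 → best response Delay.
Faction B against Abstain: payoffs 3, 5, 2 → best response Amend.
Faction B against Amend: payoffs 9, 5, 6 → best response Abstain.
Mutual best responses: (Yes, Abstain).

Pure NE: (Yes, Abstain)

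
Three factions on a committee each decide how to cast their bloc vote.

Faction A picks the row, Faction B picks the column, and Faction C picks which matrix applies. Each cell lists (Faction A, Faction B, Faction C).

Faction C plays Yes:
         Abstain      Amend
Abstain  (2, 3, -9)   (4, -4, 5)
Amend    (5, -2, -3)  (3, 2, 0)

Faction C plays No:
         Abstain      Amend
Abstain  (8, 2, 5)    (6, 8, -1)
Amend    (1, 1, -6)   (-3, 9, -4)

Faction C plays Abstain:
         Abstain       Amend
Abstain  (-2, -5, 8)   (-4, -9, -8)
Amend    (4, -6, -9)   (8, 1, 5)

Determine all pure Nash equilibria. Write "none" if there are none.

(Amend, Amend, Abstain)

Faction A against (Abstain, Yes): payoffs 2, 5 → best response Amend.
Faction A against (Abstain, No): payoffs 8, 1 → best response Abstain.
Faction A against (Abstain, Abstain): payoffs -2, 4 → best response Amend.
Faction A against (Amend, Yes): payoffs 4, 3 → best response Abstain.
Faction A against (Amend, No): payoffs 6, -3 → best response Abstain.
Faction A against (Amend, Abstain): payoffs -4, 8 → best response Amend.
Faction B against (Abstain, Yes): payoffs 3, -4 → best response Abstain.
Faction B against (Abstain, No): payoffs 2, 8 → best response Amend.
Faction B against (Abstain, Abstain): payoffs -5, -9 → best response Abstain.
Faction B against (Amend, Yes): payoffs -2, 2 → best response Amend.
Faction B against (Amend, No): payoffs 1, 9 → best response Amend.
Faction B against (Amend, Abstain): payoffs -6, 1 → best response Amend.
Faction C against (Abstain, Abstain): payoffs -9, 5, 8 → best response Abstain.
Faction C against (Abstain, Amend): payoffs 5, -1, -8 → best response Yes.
Faction C against (Amend, Abstain): payoffs -3, -6, -9 → best response Yes.
Faction C against (Amend, Amend): payoffs 0, -4, 5 → best response Abstain.
Mutual best responses: (Amend, Amend, Abstain).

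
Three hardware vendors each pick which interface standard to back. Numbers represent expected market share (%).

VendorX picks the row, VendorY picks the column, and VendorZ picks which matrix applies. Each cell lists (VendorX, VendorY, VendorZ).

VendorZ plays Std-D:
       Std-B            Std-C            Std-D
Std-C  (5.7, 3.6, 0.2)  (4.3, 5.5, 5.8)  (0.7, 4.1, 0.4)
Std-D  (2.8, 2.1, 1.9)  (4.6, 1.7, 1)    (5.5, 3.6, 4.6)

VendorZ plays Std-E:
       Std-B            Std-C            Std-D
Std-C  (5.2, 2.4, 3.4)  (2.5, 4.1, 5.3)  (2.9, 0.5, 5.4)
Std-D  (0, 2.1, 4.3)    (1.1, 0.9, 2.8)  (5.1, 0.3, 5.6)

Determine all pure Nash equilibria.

none

Check each profile: it is a Nash equilibrium iff no player can strictly gain by switching unilaterally.
(Std-C, Std-B, Std-D): VendorY can switch to Std-C (3.6 → 5.5). Not NE.
(Std-C, Std-B, Std-E): VendorY can switch to Std-C (2.4 → 4.1). Not NE.
(Std-C, Std-C, Std-D): VendorX can switch to Std-D (4.3 → 4.6). Not NE.
(Std-C, Std-C, Std-E): VendorZ can switch to Std-D (5.3 → 5.8). Not NE.
(Std-C, Std-D, Std-D): VendorX can switch to Std-D (0.7 → 5.5). Not NE.
(Std-C, Std-D, Std-E): VendorX can switch to Std-D (2.9 → 5.1). Not NE.
(Std-D, Std-B, Std-D): VendorX can switch to Std-C (2.8 → 5.7). Not NE.
(Std-D, Std-B, Std-E): VendorX can switch to Std-C (0 → 5.2). Not NE.
(Std-D, Std-C, Std-D): VendorY can switch to Std-B (1.7 → 2.1). Not NE.
(Std-D, Std-C, Std-E): VendorX can switch to Std-C (1.1 → 2.5). Not NE.
(The remaining 2 profiles each have a profitable deviation by the same check.)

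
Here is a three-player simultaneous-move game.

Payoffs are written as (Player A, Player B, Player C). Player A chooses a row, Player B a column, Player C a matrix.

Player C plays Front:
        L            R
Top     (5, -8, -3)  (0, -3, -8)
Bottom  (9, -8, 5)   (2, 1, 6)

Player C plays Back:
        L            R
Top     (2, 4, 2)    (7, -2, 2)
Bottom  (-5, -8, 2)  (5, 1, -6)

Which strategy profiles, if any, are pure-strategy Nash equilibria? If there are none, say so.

Check each profile: it is a Nash equilibrium iff no player can strictly gain by switching unilaterally.
(Top, L, Front): Player A can switch to Bottom (5 → 9). Not NE.
(Top, L, Back): Player A gets 2, best alternative -5; Player B gets 4, best alternative -2; Player C gets 2, best alternative -3. No profitable deviation — NE.
(Top, R, Front): Player A can switch to Bottom (0 → 2). Not NE.
(Top, R, Back): Player B can switch to L (-2 → 4). Not NE.
(Bottom, L, Front): Player B can switch to R (-8 → 1). Not NE.
(Bottom, L, Back): Player A can switch to Top (-5 → 2). Not NE.
(Bottom, R, Front): Player A gets 2, best alternative 0; Player B gets 1, best alternative -8; Player C gets 6, best alternative -6. No profitable deviation — NE.
(Bottom, R, Back): Player A can switch to Top (5 → 7). Not NE.

Pure-strategy Nash equilibria: (Top, L, Back) and (Bottom, R, Front)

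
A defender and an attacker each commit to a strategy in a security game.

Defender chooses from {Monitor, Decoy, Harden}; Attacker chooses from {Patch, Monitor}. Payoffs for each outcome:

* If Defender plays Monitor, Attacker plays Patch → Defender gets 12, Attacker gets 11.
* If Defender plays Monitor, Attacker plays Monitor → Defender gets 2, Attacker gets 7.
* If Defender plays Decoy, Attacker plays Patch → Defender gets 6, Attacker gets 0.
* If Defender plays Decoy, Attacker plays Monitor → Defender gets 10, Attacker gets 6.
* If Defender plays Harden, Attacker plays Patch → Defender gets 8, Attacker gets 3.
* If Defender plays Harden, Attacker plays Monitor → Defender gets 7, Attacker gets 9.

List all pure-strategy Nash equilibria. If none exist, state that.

(Monitor, Patch), (Decoy, Monitor)

(Monitor, Patch): Defender gets 12, best alternative 8; Attacker gets 11, best alternative 7. No profitable deviation — NE.
(Monitor, Monitor): Defender can switch to Decoy (2 → 10). Not NE.
(Decoy, Patch): Defender can switch to Monitor (6 → 12). Not NE.
(Decoy, Monitor): Defender gets 10, best alternative 7; Attacker gets 6, best alternative 0. No profitable deviation — NE.
(Harden, Patch): Defender can switch to Monitor (8 → 12). Not NE.
(Harden, Monitor): Defender can switch to Decoy (7 → 10). Not NE.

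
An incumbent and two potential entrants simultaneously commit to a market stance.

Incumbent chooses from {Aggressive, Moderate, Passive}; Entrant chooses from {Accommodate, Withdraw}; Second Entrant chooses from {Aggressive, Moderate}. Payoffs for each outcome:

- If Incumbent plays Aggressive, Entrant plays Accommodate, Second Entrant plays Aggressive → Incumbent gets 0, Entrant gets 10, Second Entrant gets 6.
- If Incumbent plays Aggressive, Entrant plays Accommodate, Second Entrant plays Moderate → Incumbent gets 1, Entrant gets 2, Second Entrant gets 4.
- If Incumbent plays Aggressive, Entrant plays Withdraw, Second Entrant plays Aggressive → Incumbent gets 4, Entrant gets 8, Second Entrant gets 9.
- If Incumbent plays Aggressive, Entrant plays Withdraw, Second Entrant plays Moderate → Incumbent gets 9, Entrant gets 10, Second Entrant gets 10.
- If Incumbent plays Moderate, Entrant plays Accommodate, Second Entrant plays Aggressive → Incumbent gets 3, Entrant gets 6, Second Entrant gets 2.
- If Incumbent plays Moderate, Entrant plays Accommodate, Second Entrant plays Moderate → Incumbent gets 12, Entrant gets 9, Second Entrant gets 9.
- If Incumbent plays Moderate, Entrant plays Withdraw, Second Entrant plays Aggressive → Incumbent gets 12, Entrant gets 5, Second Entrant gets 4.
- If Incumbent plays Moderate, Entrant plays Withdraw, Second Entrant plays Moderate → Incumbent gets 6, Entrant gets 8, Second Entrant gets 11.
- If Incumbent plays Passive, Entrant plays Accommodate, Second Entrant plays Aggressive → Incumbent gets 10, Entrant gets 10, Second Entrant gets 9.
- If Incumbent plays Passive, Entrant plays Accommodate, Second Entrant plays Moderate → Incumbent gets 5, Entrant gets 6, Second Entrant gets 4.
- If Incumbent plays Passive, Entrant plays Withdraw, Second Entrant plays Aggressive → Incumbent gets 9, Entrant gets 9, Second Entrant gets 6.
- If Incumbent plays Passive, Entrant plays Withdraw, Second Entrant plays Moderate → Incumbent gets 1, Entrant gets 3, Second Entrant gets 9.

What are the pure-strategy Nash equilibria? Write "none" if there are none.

Mark each player's best response to every combination of opponents' strategies; a profile where every player is best-responding is a pure Nash equilibrium.
Incumbent against (Accommodate, Aggressive): payoffs 0, 3, 10 → best response Passive.
Incumbent against (Accommodate, Moderate): payoffs 1, 12, 5 → best response Moderate.
Incumbent against (Withdraw, Aggressive): payoffs 4, 12, 9 → best response Moderate.
Incumbent against (Withdraw, Moderate): payoffs 9, 6, 1 → best response Aggressive.
Entrant against (Aggressive, Aggressive): payoffs 10, 8 → best response Accommodate.
Entrant against (Aggressive, Moderate): payoffs 2, 10 → best response Withdraw.
Entrant against (Moderate, Aggressive): payoffs 6, 5 → best response Accommodate.
Entrant against (Moderate, Moderate): payoffs 9, 8 → best response Accommodate.
Entrant against (Passive, Aggressive): payoffs 10, 9 → best response Accommodate.
Entrant against (Passive, Moderate): payoffs 6, 3 → best response Accommodate.
Second Entrant against (Aggressive, Accommodate): payoffs 6, 4 → best response Aggressive.
Second Entrant against (Aggressive, Withdraw): payoffs 9, 10 → best response Moderate.
Second Entrant against (Moderate, Accommodate): payoffs 2, 9 → best response Moderate.
Second Entrant against (Moderate, Withdraw): payoffs 4, 11 → best response Moderate.
Second Entrant against (Passive, Accommodate): payoffs 9, 4 → best response Aggressive.
Second Entrant against (Passive, Withdraw): payoffs 6, 9 → best response Moderate.
Mutual best responses: (Aggressive, Withdraw, Moderate); (Moderate, Accommodate, Moderate); (Passive, Accommodate, Aggressive).

Pure-strategy Nash equilibria: (Aggressive, Withdraw, Moderate); (Moderate, Accommodate, Moderate); (Passive, Accommodate, Aggressive)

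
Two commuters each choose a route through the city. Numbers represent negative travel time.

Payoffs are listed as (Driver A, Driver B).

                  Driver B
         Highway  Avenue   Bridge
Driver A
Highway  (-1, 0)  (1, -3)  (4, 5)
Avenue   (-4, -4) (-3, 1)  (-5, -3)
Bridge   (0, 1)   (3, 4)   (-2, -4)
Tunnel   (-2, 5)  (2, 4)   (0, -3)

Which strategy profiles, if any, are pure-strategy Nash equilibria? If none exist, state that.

Driver A against Highway: payoffs -1, -4, 0, -2 → best response Bridge.
Driver A against Avenue: payoffs 1, -3, 3, 2 → best response Bridge.
Driver A against Bridge: payoffs 4, -5, -2, 0 → best response Highway.
Driver B against Highway: payoffs 0, -3, 5 → best response Bridge.
Driver B against Avenue: payoffs -4, 1, -3 → best response Avenue.
Driver B against Bridge: payoffs 1, 4, -4 → best response Avenue.
Driver B against Tunnel: payoffs 5, 4, -3 → best response Highway.
Mutual best responses: (Highway, Bridge); (Bridge, Avenue).

(Highway, Bridge), (Bridge, Avenue)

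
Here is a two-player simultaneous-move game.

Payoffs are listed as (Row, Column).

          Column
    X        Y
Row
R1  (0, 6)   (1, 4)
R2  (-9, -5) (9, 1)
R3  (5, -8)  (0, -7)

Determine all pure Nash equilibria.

Row against X: payoffs 0, -9, 5 → best response R3.
Row against Y: payoffs 1, 9, 0 → best response R2.
Column against R1: payoffs 6, 4 → best response X.
Column against R2: payoffs -5, 1 → best response Y.
Column against R3: payoffs -8, -7 → best response Y.
Mutual best responses: (R2, Y).

The unique pure-strategy Nash equilibrium is (R2, Y).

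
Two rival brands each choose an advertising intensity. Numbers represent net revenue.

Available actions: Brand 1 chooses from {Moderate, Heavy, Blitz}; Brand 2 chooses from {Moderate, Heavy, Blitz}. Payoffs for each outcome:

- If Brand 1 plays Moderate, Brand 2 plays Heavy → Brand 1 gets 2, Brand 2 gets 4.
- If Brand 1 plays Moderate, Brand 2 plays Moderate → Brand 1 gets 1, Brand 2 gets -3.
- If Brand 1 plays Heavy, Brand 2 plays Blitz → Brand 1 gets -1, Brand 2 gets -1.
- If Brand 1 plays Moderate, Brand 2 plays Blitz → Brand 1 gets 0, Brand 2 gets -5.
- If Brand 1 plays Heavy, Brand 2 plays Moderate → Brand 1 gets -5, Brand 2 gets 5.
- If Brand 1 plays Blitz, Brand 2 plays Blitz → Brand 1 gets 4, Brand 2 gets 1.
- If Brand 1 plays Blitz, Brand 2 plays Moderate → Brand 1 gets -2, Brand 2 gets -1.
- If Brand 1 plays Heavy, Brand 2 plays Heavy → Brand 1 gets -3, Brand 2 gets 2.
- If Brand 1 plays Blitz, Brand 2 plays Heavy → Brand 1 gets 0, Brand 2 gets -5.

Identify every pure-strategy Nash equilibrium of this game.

(Moderate, Heavy), (Blitz, Blitz)

Brand 1 against Moderate: payoffs 1, -5, -2 → best response Moderate.
Brand 1 against Heavy: payoffs 2, -3, 0 → best response Moderate.
Brand 1 against Blitz: payoffs 0, -1, 4 → best response Blitz.
Brand 2 against Moderate: payoffs -3, 4, -5 → best response Heavy.
Brand 2 against Heavy: payoffs 5, 2, -1 → best response Moderate.
Brand 2 against Blitz: payoffs -1, -5, 1 → best response Blitz.
Mutual best responses: (Moderate, Heavy); (Blitz, Blitz).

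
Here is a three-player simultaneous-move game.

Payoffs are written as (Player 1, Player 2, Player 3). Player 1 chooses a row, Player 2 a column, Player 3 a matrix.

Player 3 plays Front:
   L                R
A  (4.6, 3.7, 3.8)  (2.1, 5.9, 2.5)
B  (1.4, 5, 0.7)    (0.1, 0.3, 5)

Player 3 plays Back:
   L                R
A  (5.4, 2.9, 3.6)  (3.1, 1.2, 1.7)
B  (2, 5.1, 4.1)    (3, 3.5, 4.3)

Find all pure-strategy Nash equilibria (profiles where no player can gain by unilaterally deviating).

Player 1 against (L, Front): payoffs 4.6, 1.4 → best response A.
Player 1 against (L, Back): payoffs 5.4, 2 → best response A.
Player 1 against (R, Front): payoffs 2.1, 0.1 → best response A.
Player 1 against (R, Back): payoffs 3.1, 3 → best response A.
Player 2 against (A, Front): payoffs 3.7, 5.9 → best response R.
Player 2 against (A, Back): payoffs 2.9, 1.2 → best response L.
Player 2 against (B, Front): payoffs 5, 0.3 → best response L.
Player 2 against (B, Back): payoffs 5.1, 3.5 → best response L.
Player 3 against (A, L): payoffs 3.8, 3.6 → best response Front.
Player 3 against (A, R): payoffs 2.5, 1.7 → best response Front.
Player 3 against (B, L): payoffs 0.7, 4.1 → best response Back.
Player 3 against (B, R): payoffs 5, 4.3 → best response Front.
Mutual best responses: (A, R, Front).

The unique pure-strategy Nash equilibrium is (A, R, Front).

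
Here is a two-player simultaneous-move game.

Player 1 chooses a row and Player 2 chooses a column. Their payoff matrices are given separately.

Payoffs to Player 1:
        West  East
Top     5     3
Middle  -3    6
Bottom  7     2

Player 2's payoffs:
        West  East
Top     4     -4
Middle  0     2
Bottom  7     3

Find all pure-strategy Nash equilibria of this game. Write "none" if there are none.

(Top, West): Player 1 can switch to Bottom (5 → 7). Not NE.
(Top, East): Player 1 can switch to Middle (3 → 6). Not NE.
(Middle, West): Player 1 can switch to Top (-3 → 5). Not NE.
(Middle, East): Player 1 gets 6, best alternative 3; Player 2 gets 2, best alternative 0. No profitable deviation — NE.
(Bottom, West): Player 1 gets 7, best alternative 5; Player 2 gets 7, best alternative 3. No profitable deviation — NE.
(Bottom, East): Player 1 can switch to Top (2 → 3). Not NE.

The pure Nash equilibria are (Middle, East); (Bottom, West).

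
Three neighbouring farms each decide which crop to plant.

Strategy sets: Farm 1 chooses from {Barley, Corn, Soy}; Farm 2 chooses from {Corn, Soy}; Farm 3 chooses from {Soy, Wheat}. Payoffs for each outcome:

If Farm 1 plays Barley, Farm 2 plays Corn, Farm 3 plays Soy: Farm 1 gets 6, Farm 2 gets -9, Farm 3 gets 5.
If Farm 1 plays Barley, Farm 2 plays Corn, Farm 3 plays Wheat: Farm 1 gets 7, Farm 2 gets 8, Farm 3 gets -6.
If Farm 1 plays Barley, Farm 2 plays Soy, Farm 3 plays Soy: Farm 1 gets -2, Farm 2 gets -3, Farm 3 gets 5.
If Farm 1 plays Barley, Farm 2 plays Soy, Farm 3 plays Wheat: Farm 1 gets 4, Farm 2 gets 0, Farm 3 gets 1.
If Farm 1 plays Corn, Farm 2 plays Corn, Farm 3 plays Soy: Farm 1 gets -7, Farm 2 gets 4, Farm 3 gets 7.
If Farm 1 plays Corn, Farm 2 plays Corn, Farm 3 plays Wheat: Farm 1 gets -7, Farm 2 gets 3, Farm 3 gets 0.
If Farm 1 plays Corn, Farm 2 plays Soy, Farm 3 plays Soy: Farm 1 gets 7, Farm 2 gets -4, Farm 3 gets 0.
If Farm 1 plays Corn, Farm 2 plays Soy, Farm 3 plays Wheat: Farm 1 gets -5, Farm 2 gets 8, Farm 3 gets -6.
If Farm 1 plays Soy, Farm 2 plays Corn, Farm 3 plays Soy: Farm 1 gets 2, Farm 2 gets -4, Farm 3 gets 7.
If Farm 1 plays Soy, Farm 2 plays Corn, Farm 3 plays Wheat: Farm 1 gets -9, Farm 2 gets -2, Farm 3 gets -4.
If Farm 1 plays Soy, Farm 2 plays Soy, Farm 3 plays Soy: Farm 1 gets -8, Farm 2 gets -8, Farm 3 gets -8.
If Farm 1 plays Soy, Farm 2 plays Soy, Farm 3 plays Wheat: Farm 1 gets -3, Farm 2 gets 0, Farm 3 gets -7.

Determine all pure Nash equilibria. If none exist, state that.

(Barley, Corn, Soy): Farm 2 can switch to Soy (-9 → -3). Not NE.
(Barley, Corn, Wheat): Farm 3 can switch to Soy (-6 → 5). Not NE.
(Barley, Soy, Soy): Farm 1 can switch to Corn (-2 → 7). Not NE.
(Barley, Soy, Wheat): Farm 2 can switch to Corn (0 → 8). Not NE.
(Corn, Corn, Soy): Farm 1 can switch to Barley (-7 → 6). Not NE.
(Corn, Corn, Wheat): Farm 1 can switch to Barley (-7 → 7). Not NE.
(The remaining 6 profiles each have a profitable deviation by the same check.)

This game has no pure Nash equilibrium.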